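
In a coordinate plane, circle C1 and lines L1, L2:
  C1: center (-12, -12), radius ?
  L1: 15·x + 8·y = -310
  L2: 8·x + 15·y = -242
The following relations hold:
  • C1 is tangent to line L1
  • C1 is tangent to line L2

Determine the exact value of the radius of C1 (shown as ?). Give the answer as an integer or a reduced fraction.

2

1. [C1‖L1]  r_C1² − 4 = 0  ⇒  r_C1 = 2 (r>0 drops 1)
2. [C1‖L2]  r_C1² − 4 = 0  ⇒  r_C1 = 2 (r>0 drops 1)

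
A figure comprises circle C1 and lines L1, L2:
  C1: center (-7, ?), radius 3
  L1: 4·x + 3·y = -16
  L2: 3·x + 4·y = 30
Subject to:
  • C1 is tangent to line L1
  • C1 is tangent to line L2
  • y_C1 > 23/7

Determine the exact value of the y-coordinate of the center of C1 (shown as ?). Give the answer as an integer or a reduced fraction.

1. [C1‖L1]  y_C1² − 8y_C1 − 9 = 0  ⇒  y_C1 = -1 or 9
2. [C1‖L2]  y_C1² − (51/2)y_C1 + 297/2 = 0  ⇒  y_C1 = 9 or 33/2

9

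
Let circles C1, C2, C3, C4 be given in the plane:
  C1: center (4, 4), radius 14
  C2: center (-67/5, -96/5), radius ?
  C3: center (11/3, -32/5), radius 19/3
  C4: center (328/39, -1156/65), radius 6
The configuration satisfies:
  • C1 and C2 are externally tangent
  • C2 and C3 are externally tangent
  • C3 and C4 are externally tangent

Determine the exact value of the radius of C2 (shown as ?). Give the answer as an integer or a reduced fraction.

1. [ext C1·C2]  r_C2² + 28r_C2 − 645 = 0  ⇒  r_C2 = 15 (r>0 drops 1)
2. [ext C2·C3]  r_C2² + (38/3)r_C2 − 415 = 0  ⇒  r_C2 = 15 (r>0 drops 1)

15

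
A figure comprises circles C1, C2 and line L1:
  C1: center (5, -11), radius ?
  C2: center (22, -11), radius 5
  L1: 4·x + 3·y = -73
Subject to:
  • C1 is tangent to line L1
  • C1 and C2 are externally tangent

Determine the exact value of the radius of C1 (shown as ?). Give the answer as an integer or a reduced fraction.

12

1. [C1‖L1]  r_C1² − 144 = 0  ⇒  r_C1 = 12 (r>0 drops 1)
2. [ext C1·C2]  r_C1² + 10r_C1 − 264 = 0  ⇒  r_C1 = 12 (r>0 drops 1)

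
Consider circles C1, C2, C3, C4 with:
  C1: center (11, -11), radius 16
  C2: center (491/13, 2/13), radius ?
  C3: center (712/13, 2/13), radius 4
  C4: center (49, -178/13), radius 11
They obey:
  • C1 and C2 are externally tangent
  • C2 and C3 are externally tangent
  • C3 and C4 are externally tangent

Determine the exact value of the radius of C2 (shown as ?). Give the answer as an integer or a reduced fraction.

1. [ext C1·C2]  r_C2² + 32r_C2 − 585 = 0  ⇒  r_C2 = 13 (r>0 drops 1)
2. [ext C2·C3]  r_C2² + 8r_C2 − 273 = 0  ⇒  r_C2 = 13 (r>0 drops 1)

13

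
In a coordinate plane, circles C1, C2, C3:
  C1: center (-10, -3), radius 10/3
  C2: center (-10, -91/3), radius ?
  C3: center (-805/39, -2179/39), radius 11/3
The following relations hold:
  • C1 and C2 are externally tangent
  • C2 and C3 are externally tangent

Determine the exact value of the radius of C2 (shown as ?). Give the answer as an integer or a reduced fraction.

1. [ext C1·C2]  r_C2² + (20/3)r_C2 − 736 = 0  ⇒  r_C2 = 24 (r>0 drops 1)
2. [ext C2·C3]  r_C2² + (22/3)r_C2 − 752 = 0  ⇒  r_C2 = 24 (r>0 drops 1)

24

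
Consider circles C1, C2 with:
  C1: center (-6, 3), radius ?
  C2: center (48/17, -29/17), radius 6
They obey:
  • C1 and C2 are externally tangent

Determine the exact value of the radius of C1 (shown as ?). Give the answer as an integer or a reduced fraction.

1. [ext C1·C2]  r_C1² + 12r_C1 − 64 = 0  ⇒  r_C1 = 4 (r>0 drops 1)

4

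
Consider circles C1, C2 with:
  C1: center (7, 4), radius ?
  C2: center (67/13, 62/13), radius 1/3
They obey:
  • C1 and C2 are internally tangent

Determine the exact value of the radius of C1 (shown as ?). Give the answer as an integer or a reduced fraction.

1. [int C1,C2]  r_C1² − (2/3)r_C1 − 35/9 = 0  ⇒  r_C1 = 7/3 (r>0 drops 1)

7/3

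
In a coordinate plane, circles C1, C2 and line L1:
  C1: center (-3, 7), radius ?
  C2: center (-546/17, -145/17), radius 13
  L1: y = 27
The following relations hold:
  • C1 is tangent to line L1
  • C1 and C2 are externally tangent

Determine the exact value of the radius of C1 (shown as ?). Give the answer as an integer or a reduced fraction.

1. [C1‖L1]  r_C1² − 400 = 0  ⇒  r_C1 = 20 (r>0 drops 1)
2. [ext C1·C2]  r_C1² + 26r_C1 − 920 = 0  ⇒  r_C1 = 20 (r>0 drops 1)

20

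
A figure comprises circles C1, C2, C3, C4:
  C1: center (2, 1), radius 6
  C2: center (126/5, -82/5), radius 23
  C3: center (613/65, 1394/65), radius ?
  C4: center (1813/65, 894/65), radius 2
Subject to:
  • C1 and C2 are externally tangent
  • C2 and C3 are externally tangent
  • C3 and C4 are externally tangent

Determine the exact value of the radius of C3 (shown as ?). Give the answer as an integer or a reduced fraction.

18

1. [ext C2·C3]  r_C3² + 46r_C3 − 1152 = 0  ⇒  r_C3 = 18 (r>0 drops 1)
2. [ext C3·C4]  r_C3² + 4r_C3 − 396 = 0  ⇒  r_C3 = 18 (r>0 drops 1)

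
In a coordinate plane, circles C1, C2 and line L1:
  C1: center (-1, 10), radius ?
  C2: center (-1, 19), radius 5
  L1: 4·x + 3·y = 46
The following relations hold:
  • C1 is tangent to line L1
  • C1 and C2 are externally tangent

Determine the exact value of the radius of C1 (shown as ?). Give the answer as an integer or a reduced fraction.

4

1. [C1‖L1]  r_C1² − 16 = 0  ⇒  r_C1 = 4 (r>0 drops 1)
2. [ext C1·C2]  r_C1² + 10r_C1 − 56 = 0  ⇒  r_C1 = 4 (r>0 drops 1)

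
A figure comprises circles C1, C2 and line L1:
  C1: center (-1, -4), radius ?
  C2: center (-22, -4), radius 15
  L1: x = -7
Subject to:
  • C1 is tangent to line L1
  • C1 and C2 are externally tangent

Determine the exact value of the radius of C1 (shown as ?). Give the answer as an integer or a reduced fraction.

6

1. [C1‖L1]  r_C1² − 36 = 0  ⇒  r_C1 = 6 (r>0 drops 1)
2. [ext C1·C2]  r_C1² + 30r_C1 − 216 = 0  ⇒  r_C1 = 6 (r>0 drops 1)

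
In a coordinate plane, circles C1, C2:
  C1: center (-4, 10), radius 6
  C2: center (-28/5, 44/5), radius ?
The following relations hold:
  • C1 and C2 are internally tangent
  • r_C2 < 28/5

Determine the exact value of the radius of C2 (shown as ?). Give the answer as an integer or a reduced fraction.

1. [int C1,C2]  r_C2² − 12r_C2 + 32 = 0  ⇒  r_C2 = 4 or 8
2. given r_C2 < 28/5: keep 4

4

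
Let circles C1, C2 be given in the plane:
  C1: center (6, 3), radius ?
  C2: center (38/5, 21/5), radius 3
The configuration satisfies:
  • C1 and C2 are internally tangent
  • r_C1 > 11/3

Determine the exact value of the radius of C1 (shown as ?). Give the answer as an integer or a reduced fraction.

1. [int C1,C2]  r_C1² − 6r_C1 + 5 = 0  ⇒  r_C1 = 1 or 5
2. given r_C1 > 11/3: keep 5

5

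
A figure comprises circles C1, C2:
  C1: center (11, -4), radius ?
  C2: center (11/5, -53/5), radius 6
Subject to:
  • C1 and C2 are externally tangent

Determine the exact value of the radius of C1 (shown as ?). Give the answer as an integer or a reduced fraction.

1. [ext C1·C2]  r_C1² + 12r_C1 − 85 = 0  ⇒  r_C1 = 5 (r>0 drops 1)

5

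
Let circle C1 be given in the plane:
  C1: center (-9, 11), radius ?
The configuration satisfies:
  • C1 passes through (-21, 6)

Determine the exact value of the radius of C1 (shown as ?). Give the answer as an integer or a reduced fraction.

1. [C1∋P]  r_C1² − 169 = 0  ⇒  r_C1 = 13 (r>0 drops 1)

13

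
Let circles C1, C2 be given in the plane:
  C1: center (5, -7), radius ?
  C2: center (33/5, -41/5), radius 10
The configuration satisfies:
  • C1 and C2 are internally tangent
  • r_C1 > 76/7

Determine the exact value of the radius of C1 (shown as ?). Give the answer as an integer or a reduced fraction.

12

1. [int C1,C2]  r_C1² − 20r_C1 + 96 = 0  ⇒  r_C1 = 8 or 12
2. given r_C1 > 76/7: keep 12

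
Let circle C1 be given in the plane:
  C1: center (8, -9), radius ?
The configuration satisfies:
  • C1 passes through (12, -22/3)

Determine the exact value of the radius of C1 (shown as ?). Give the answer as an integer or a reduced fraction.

13/3

1. [C1∋P]  r_C1² − 169/9 = 0  ⇒  r_C1 = 13/3 (r>0 drops 1)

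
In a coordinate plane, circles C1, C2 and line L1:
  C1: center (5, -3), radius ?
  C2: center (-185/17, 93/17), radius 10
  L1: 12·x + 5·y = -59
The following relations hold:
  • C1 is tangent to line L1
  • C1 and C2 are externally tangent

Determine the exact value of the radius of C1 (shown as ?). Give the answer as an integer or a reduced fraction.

8

1. [C1‖L1]  r_C1² − 64 = 0  ⇒  r_C1 = 8 (r>0 drops 1)
2. [ext C1·C2]  r_C1² + 20r_C1 − 224 = 0  ⇒  r_C1 = 8 (r>0 drops 1)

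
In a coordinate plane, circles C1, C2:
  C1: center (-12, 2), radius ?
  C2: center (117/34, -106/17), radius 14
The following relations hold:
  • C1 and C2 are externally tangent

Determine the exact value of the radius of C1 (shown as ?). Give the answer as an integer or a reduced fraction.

7/2

1. [ext C1·C2]  r_C1² + 28r_C1 − 441/4 = 0  ⇒  r_C1 = 7/2 (r>0 drops 1)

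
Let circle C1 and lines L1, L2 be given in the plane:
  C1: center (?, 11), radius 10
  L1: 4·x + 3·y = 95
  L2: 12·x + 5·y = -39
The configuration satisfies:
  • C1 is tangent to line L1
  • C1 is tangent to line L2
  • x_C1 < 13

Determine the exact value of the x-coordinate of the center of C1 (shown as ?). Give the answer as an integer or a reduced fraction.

3

1. [C1‖L1]  x_C1² − 31x_C1 + 84 = 0  ⇒  x_C1 = 3 or 28
2. [C1‖L2]  x_C1² + (47/3)x_C1 − 56 = 0  ⇒  x_C1 = -56/3 or 3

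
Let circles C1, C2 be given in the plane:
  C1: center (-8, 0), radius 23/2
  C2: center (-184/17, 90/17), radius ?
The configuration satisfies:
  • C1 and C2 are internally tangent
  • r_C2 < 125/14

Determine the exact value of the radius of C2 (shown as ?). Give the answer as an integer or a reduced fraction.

11/2

1. [int C1,C2]  r_C2² − 23r_C2 + 385/4 = 0  ⇒  r_C2 = 11/2 or 35/2
2. given r_C2 < 125/14: keep 11/2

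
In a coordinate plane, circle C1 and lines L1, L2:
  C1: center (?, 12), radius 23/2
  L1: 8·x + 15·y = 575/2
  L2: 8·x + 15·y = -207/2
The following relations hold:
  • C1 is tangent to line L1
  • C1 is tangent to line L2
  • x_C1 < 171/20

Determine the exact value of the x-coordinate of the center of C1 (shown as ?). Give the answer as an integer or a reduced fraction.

1. [C1‖L1]  x_C1² − (215/8)x_C1 − 3333/8 = 0  ⇒  x_C1 = -11 or 303/8
2. [C1‖L2]  x_C1² + (567/8)x_C1 + 5269/8 = 0  ⇒  x_C1 = -479/8 or -11

-11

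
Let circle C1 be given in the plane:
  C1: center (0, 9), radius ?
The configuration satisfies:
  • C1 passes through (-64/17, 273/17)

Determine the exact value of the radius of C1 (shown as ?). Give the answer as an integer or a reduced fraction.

1. [C1∋P]  r_C1² − 64 = 0  ⇒  r_C1 = 8 (r>0 drops 1)

8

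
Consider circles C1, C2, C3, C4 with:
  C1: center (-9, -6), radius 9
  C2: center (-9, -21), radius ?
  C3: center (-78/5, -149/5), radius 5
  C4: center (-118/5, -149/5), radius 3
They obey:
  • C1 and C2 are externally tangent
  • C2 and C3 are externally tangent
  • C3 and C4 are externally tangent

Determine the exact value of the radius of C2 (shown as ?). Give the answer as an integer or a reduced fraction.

1. [ext C1·C2]  r_C2² + 18r_C2 − 144 = 0  ⇒  r_C2 = 6 (r>0 drops 1)
2. [ext C2·C3]  r_C2² + 10r_C2 − 96 = 0  ⇒  r_C2 = 6 (r>0 drops 1)

6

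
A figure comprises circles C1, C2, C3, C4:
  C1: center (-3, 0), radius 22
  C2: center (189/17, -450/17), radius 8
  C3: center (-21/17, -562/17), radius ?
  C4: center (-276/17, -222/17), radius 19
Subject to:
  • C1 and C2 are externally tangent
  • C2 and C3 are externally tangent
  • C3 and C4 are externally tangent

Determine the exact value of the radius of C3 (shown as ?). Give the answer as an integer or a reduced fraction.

6

1. [ext C2·C3]  r_C3² + 16r_C3 − 132 = 0  ⇒  r_C3 = 6 (r>0 drops 1)
2. [ext C3·C4]  r_C3² + 38r_C3 − 264 = 0  ⇒  r_C3 = 6 (r>0 drops 1)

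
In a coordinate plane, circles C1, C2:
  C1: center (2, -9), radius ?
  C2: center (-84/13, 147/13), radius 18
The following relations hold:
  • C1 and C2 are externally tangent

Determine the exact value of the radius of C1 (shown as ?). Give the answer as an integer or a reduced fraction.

1. [ext C1·C2]  r_C1² + 36r_C1 − 160 = 0  ⇒  r_C1 = 4 (r>0 drops 1)

4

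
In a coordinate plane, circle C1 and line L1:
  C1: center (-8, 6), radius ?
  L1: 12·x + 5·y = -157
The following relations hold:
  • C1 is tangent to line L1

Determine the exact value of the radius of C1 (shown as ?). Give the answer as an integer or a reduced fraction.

1. [C1‖L1]  r_C1² − 49 = 0  ⇒  r_C1 = 7 (r>0 drops 1)

7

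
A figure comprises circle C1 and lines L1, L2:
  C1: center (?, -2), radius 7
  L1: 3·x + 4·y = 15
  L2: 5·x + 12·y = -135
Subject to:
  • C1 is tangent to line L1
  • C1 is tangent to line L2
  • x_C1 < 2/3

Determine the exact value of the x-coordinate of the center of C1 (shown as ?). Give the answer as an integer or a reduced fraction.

1. [C1‖L1]  x_C1² − (46/3)x_C1 − 232/3 = 0  ⇒  x_C1 = -4 or 58/3
2. [C1‖L2]  x_C1² + (222/5)x_C1 + 808/5 = 0  ⇒  x_C1 = -202/5 or -4

-4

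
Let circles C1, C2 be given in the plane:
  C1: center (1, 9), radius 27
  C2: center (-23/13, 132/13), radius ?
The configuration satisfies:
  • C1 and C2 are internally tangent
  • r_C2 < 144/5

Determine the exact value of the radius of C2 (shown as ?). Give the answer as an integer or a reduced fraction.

24

1. [int C1,C2]  r_C2² − 54r_C2 + 720 = 0  ⇒  r_C2 = 24 or 30
2. given r_C2 < 144/5: keep 24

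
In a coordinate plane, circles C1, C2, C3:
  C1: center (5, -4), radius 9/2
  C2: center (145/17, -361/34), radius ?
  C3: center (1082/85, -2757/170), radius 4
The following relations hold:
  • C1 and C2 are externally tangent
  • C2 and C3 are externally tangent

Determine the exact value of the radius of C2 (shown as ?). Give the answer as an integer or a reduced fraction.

3

1. [ext C1·C2]  r_C2² + 9r_C2 − 36 = 0  ⇒  r_C2 = 3 (r>0 drops 1)
2. [ext C2·C3]  r_C2² + 8r_C2 − 33 = 0  ⇒  r_C2 = 3 (r>0 drops 1)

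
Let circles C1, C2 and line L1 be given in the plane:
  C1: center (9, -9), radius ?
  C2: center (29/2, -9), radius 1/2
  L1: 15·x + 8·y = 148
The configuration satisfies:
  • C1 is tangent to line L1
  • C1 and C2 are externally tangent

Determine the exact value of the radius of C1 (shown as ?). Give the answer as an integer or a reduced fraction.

5

1. [C1‖L1]  r_C1² − 25 = 0  ⇒  r_C1 = 5 (r>0 drops 1)
2. [ext C1·C2]  r_C1² + 1r_C1 − 30 = 0  ⇒  r_C1 = 5 (r>0 drops 1)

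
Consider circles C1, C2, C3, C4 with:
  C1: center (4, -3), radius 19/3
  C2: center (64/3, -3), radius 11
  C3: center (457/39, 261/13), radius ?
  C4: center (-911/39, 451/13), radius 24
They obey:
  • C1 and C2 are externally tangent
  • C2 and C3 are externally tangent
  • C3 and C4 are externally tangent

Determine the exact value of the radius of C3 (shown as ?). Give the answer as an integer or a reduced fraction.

1. [ext C2·C3]  r_C3² + 22r_C3 − 504 = 0  ⇒  r_C3 = 14 (r>0 drops 1)
2. [ext C3·C4]  r_C3² + 48r_C3 − 868 = 0  ⇒  r_C3 = 14 (r>0 drops 1)

14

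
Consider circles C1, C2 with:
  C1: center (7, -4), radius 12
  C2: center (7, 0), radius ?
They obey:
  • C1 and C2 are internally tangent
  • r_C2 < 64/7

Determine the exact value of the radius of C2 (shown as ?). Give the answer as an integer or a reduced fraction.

8

1. [int C1,C2]  r_C2² − 24r_C2 + 128 = 0  ⇒  r_C2 = 8 or 16
2. given r_C2 < 64/7: keep 8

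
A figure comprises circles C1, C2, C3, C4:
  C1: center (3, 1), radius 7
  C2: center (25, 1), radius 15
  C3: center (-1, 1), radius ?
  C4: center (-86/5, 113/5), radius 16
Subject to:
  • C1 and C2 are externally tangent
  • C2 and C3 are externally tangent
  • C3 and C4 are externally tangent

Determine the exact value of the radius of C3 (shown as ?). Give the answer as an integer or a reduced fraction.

1. [ext C2·C3]  r_C3² + 30r_C3 − 451 = 0  ⇒  r_C3 = 11 (r>0 drops 1)
2. [ext C3·C4]  r_C3² + 32r_C3 − 473 = 0  ⇒  r_C3 = 11 (r>0 drops 1)

11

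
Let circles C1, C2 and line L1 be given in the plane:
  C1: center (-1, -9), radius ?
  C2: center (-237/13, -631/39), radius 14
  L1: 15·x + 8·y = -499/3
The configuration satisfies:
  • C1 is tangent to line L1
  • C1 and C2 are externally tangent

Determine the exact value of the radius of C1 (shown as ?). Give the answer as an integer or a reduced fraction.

14/3

1. [C1‖L1]  r_C1² − 196/9 = 0  ⇒  r_C1 = 14/3 (r>0 drops 1)
2. [ext C1·C2]  r_C1² + 28r_C1 − 1372/9 = 0  ⇒  r_C1 = 14/3 (r>0 drops 1)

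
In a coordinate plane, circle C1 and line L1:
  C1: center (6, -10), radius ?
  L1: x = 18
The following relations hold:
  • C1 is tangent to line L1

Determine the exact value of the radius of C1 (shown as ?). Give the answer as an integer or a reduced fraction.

1. [C1‖L1]  r_C1² − 144 = 0  ⇒  r_C1 = 12 (r>0 drops 1)

12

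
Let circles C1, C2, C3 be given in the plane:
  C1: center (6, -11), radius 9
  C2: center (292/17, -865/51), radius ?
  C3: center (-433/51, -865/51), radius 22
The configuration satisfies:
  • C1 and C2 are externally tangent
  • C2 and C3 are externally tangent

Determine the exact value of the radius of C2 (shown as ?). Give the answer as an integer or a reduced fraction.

1. [ext C1·C2]  r_C2² + 18r_C2 − 715/9 = 0  ⇒  r_C2 = 11/3 (r>0 drops 1)
2. [ext C2·C3]  r_C2² + 44r_C2 − 1573/9 = 0  ⇒  r_C2 = 11/3 (r>0 drops 1)

11/3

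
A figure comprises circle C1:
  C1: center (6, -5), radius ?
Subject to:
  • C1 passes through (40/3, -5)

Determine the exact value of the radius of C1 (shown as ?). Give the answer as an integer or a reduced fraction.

1. [C1∋P]  r_C1² − 484/9 = 0  ⇒  r_C1 = 22/3 (r>0 drops 1)

22/3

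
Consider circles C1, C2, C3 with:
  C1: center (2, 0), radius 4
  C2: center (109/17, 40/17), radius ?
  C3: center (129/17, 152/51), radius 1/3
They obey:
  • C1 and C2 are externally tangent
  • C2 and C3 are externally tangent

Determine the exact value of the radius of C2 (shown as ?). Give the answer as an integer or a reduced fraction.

1. [ext C1·C2]  r_C2² + 8r_C2 − 9 = 0  ⇒  r_C2 = 1 (r>0 drops 1)
2. [ext C2·C3]  r_C2² + (2/3)r_C2 − 5/3 = 0  ⇒  r_C2 = 1 (r>0 drops 1)

1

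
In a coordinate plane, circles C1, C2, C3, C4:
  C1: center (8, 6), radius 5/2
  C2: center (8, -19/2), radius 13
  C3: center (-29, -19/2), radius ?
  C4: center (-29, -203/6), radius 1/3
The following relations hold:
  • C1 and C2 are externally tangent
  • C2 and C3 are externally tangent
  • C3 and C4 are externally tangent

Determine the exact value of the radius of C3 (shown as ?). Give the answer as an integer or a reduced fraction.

1. [ext C2·C3]  r_C3² + 26r_C3 − 1200 = 0  ⇒  r_C3 = 24 (r>0 drops 1)
2. [ext C3·C4]  r_C3² + (2/3)r_C3 − 592 = 0  ⇒  r_C3 = 24 (r>0 drops 1)

24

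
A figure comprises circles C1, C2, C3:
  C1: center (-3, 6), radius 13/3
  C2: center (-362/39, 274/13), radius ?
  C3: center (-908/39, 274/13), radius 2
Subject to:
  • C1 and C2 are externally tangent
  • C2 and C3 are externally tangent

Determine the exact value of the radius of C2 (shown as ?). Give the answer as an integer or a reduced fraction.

12

1. [ext C1·C2]  r_C2² + (26/3)r_C2 − 248 = 0  ⇒  r_C2 = 12 (r>0 drops 1)
2. [ext C2·C3]  r_C2² + 4r_C2 − 192 = 0  ⇒  r_C2 = 12 (r>0 drops 1)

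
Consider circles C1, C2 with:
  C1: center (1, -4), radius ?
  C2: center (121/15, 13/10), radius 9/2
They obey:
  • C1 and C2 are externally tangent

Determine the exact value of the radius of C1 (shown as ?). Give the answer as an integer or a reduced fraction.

1. [ext C1·C2]  r_C1² + 9r_C1 − 520/9 = 0  ⇒  r_C1 = 13/3 (r>0 drops 1)

13/3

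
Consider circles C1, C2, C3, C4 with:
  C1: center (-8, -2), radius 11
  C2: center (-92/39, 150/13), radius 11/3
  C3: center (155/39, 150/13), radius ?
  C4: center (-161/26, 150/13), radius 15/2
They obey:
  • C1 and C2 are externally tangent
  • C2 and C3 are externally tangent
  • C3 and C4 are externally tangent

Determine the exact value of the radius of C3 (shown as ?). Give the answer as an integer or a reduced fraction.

8/3

1. [ext C2·C3]  r_C3² + (22/3)r_C3 − 80/3 = 0  ⇒  r_C3 = 8/3 (r>0 drops 1)
2. [ext C3·C4]  r_C3² + 15r_C3 − 424/9 = 0  ⇒  r_C3 = 8/3 (r>0 drops 1)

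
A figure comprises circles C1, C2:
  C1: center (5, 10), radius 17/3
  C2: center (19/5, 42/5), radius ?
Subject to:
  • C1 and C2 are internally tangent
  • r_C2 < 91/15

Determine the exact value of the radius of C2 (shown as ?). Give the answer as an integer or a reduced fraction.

1. [int C1,C2]  r_C2² − (34/3)r_C2 + 253/9 = 0  ⇒  r_C2 = 11/3 or 23/3
2. given r_C2 < 91/15: keep 11/3

11/3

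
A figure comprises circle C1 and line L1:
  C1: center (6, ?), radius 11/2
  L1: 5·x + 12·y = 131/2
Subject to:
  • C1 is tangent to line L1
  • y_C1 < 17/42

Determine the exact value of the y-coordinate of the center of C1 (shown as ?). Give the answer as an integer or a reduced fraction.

1. [C1‖L1]  y_C1² − (71/12)y_C1 − 107/4 = 0  ⇒  y_C1 = -3 or 107/12
2. given y_C1 < 17/42: keep -3

-3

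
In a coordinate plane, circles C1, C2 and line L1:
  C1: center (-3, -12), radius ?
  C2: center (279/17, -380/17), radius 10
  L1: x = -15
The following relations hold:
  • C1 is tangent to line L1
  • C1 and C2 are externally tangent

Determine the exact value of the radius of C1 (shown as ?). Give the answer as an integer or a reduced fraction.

12

1. [C1‖L1]  r_C1² − 144 = 0  ⇒  r_C1 = 12 (r>0 drops 1)
2. [ext C1·C2]  r_C1² + 20r_C1 − 384 = 0  ⇒  r_C1 = 12 (r>0 drops 1)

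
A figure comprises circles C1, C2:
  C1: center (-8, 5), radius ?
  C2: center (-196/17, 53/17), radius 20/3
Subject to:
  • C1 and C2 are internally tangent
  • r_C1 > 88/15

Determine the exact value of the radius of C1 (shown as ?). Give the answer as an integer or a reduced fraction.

1. [int C1,C2]  r_C1² − (40/3)r_C1 + 256/9 = 0  ⇒  r_C1 = 8/3 or 32/3
2. given r_C1 > 88/15: keep 32/3

32/3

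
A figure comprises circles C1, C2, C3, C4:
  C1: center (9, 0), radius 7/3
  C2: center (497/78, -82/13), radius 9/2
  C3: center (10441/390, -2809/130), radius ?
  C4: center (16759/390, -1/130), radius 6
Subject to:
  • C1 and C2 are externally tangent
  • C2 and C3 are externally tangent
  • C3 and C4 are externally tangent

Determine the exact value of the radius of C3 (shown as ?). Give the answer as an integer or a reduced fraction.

21

1. [ext C2·C3]  r_C3² + 9r_C3 − 630 = 0  ⇒  r_C3 = 21 (r>0 drops 1)
2. [ext C3·C4]  r_C3² + 12r_C3 − 693 = 0  ⇒  r_C3 = 21 (r>0 drops 1)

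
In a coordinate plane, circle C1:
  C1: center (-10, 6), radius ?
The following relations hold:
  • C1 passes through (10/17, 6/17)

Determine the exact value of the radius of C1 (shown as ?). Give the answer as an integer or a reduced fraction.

12

1. [C1∋P]  r_C1² − 144 = 0  ⇒  r_C1 = 12 (r>0 drops 1)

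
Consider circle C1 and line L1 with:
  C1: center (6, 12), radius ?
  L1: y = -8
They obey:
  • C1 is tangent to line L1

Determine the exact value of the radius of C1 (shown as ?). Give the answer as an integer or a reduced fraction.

20

1. [C1‖L1]  r_C1² − 400 = 0  ⇒  r_C1 = 20 (r>0 drops 1)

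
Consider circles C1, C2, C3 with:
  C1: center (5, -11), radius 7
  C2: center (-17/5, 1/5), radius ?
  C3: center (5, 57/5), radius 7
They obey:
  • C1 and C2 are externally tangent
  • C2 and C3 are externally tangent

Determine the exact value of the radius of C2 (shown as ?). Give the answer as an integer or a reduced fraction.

1. [ext C1·C2]  r_C2² + 14r_C2 − 147 = 0  ⇒  r_C2 = 7 (r>0 drops 1)
2. [ext C2·C3]  r_C2² + 14r_C2 − 147 = 0  ⇒  r_C2 = 7 (r>0 drops 1)

7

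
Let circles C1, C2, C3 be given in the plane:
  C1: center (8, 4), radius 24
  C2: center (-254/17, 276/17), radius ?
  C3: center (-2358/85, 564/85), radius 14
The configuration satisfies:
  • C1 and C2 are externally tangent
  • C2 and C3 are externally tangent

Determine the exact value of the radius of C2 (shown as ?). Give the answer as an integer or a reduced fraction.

2

1. [ext C1·C2]  r_C2² + 48r_C2 − 100 = 0  ⇒  r_C2 = 2 (r>0 drops 1)
2. [ext C2·C3]  r_C2² + 28r_C2 − 60 = 0  ⇒  r_C2 = 2 (r>0 drops 1)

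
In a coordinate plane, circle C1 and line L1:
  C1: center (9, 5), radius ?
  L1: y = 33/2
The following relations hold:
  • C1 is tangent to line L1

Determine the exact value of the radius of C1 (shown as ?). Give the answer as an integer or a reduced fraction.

1. [C1‖L1]  r_C1² − 529/4 = 0  ⇒  r_C1 = 23/2 (r>0 drops 1)

23/2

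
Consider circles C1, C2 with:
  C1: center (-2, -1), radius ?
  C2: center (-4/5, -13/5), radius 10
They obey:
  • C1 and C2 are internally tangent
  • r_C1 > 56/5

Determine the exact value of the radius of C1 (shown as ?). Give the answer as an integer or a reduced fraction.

12

1. [int C1,C2]  r_C1² − 20r_C1 + 96 = 0  ⇒  r_C1 = 8 or 12
2. given r_C1 > 56/5: keep 12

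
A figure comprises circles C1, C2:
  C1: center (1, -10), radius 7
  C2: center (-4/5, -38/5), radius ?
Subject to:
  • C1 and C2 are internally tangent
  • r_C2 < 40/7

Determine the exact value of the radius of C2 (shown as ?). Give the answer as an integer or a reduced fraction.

4

1. [int C1,C2]  r_C2² − 14r_C2 + 40 = 0  ⇒  r_C2 = 4 or 10
2. given r_C2 < 40/7: keep 4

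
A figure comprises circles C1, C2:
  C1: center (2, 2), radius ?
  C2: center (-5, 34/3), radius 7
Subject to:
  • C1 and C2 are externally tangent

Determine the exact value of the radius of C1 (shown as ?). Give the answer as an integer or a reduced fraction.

14/3

1. [ext C1·C2]  r_C1² + 14r_C1 − 784/9 = 0  ⇒  r_C1 = 14/3 (r>0 drops 1)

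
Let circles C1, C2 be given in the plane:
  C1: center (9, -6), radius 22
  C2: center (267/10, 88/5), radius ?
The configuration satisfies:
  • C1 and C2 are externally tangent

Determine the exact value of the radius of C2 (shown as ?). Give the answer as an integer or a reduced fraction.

15/2

1. [ext C1·C2]  r_C2² + 44r_C2 − 1545/4 = 0  ⇒  r_C2 = 15/2 (r>0 drops 1)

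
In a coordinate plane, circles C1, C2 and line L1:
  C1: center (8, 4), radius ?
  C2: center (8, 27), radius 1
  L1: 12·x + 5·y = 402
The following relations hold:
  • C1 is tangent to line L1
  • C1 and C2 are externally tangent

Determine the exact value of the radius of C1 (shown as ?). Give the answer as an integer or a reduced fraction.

22

1. [C1‖L1]  r_C1² − 484 = 0  ⇒  r_C1 = 22 (r>0 drops 1)
2. [ext C1·C2]  r_C1² + 2r_C1 − 528 = 0  ⇒  r_C1 = 22 (r>0 drops 1)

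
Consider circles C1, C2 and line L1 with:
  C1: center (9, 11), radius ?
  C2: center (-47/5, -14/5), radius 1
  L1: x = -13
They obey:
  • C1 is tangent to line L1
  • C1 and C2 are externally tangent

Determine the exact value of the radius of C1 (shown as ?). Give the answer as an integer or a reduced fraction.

1. [C1‖L1]  r_C1² − 484 = 0  ⇒  r_C1 = 22 (r>0 drops 1)
2. [ext C1·C2]  r_C1² + 2r_C1 − 528 = 0  ⇒  r_C1 = 22 (r>0 drops 1)

22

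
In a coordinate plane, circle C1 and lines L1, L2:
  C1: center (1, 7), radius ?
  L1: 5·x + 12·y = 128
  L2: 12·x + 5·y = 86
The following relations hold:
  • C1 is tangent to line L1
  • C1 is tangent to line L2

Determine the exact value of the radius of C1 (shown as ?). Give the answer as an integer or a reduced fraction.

1. [C1‖L1]  r_C1² − 9 = 0  ⇒  r_C1 = 3 (r>0 drops 1)
2. [C1‖L2]  r_C1² − 9 = 0  ⇒  r_C1 = 3 (r>0 drops 1)

3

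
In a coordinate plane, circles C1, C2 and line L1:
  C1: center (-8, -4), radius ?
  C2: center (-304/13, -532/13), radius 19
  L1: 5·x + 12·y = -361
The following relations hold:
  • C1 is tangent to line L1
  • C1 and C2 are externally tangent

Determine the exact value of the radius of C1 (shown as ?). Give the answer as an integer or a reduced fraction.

21

1. [C1‖L1]  r_C1² − 441 = 0  ⇒  r_C1 = 21 (r>0 drops 1)
2. [ext C1·C2]  r_C1² + 38r_C1 − 1239 = 0  ⇒  r_C1 = 21 (r>0 drops 1)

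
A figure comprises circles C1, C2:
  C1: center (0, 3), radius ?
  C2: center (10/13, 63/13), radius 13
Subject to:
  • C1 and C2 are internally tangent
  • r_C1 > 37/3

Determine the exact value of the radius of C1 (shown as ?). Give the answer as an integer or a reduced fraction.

1. [int C1,C2]  r_C1² − 26r_C1 + 165 = 0  ⇒  r_C1 = 11 or 15
2. given r_C1 > 37/3: keep 15

15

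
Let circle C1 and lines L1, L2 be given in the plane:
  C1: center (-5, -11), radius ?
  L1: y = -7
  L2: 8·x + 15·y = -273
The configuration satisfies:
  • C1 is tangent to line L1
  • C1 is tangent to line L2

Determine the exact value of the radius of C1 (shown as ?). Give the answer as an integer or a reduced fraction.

4

1. [C1‖L1]  r_C1² − 16 = 0  ⇒  r_C1 = 4 (r>0 drops 1)
2. [C1‖L2]  r_C1² − 16 = 0  ⇒  r_C1 = 4 (r>0 drops 1)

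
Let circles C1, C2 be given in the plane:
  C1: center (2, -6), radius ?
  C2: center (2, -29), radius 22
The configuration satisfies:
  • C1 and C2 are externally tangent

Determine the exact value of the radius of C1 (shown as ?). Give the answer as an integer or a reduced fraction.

1

1. [ext C1·C2]  r_C1² + 44r_C1 − 45 = 0  ⇒  r_C1 = 1 (r>0 drops 1)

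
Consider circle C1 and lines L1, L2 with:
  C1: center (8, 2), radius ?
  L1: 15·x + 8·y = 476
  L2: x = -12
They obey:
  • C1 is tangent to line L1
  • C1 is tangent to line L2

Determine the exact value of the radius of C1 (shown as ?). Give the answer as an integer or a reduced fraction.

20

1. [C1‖L1]  r_C1² − 400 = 0  ⇒  r_C1 = 20 (r>0 drops 1)
2. [C1‖L2]  r_C1² − 400 = 0  ⇒  r_C1 = 20 (r>0 drops 1)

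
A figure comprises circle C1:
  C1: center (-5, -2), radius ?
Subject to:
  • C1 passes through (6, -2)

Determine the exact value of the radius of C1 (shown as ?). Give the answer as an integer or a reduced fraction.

1. [C1∋P]  r_C1² − 121 = 0  ⇒  r_C1 = 11 (r>0 drops 1)

11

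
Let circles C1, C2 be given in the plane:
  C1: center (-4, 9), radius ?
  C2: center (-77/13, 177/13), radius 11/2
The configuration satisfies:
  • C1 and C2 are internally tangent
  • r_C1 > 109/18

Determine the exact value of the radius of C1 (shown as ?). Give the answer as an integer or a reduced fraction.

1. [int C1,C2]  r_C1² − 11r_C1 + 21/4 = 0  ⇒  r_C1 = 1/2 or 21/2
2. given r_C1 > 109/18: keep 21/2

21/2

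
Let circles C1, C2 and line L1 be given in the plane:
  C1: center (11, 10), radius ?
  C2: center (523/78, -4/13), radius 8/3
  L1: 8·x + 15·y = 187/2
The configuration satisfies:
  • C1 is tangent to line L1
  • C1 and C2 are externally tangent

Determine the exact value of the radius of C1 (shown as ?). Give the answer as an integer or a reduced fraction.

17/2

1. [C1‖L1]  r_C1² − 289/4 = 0  ⇒  r_C1 = 17/2 (r>0 drops 1)
2. [ext C1·C2]  r_C1² + (16/3)r_C1 − 1411/12 = 0  ⇒  r_C1 = 17/2 (r>0 drops 1)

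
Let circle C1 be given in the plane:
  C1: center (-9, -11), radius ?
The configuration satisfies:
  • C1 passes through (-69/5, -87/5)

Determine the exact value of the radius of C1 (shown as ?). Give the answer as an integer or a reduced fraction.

8

1. [C1∋P]  r_C1² − 64 = 0  ⇒  r_C1 = 8 (r>0 drops 1)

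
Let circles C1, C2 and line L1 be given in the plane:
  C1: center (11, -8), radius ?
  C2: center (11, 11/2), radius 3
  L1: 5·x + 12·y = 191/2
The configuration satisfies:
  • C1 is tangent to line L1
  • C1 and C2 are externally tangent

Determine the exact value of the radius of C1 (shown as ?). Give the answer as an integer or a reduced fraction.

21/2

1. [C1‖L1]  r_C1² − 441/4 = 0  ⇒  r_C1 = 21/2 (r>0 drops 1)
2. [ext C1·C2]  r_C1² + 6r_C1 − 693/4 = 0  ⇒  r_C1 = 21/2 (r>0 drops 1)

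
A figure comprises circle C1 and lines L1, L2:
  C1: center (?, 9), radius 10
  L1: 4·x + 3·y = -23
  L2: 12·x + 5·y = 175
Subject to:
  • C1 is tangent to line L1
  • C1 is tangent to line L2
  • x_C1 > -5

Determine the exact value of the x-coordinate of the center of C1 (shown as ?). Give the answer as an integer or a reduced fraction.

0

1. [C1‖L1]  x_C1² + 25x_C1 = 0  ⇒  x_C1 = -25 or 0
2. [C1‖L2]  x_C1² − (65/3)x_C1 = 0  ⇒  x_C1 = 0 or 65/3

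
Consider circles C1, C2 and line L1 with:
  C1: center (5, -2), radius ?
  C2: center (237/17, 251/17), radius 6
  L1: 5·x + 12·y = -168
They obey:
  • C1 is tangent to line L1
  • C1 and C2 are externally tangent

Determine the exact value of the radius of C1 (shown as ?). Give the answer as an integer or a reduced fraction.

1. [C1‖L1]  r_C1² − 169 = 0  ⇒  r_C1 = 13 (r>0 drops 1)
2. [ext C1·C2]  r_C1² + 12r_C1 − 325 = 0  ⇒  r_C1 = 13 (r>0 drops 1)

13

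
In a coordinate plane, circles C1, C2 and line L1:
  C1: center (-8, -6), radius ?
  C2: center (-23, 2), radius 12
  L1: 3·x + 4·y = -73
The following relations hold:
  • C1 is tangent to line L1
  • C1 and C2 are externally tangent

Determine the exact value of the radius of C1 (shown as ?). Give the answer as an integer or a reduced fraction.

5

1. [C1‖L1]  r_C1² − 25 = 0  ⇒  r_C1 = 5 (r>0 drops 1)
2. [ext C1·C2]  r_C1² + 24r_C1 − 145 = 0  ⇒  r_C1 = 5 (r>0 drops 1)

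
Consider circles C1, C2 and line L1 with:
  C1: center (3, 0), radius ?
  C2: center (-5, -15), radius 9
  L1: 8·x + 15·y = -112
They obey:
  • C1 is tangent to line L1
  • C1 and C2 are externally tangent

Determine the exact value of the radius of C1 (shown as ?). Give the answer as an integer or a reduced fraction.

1. [C1‖L1]  r_C1² − 64 = 0  ⇒  r_C1 = 8 (r>0 drops 1)
2. [ext C1·C2]  r_C1² + 18r_C1 − 208 = 0  ⇒  r_C1 = 8 (r>0 drops 1)

8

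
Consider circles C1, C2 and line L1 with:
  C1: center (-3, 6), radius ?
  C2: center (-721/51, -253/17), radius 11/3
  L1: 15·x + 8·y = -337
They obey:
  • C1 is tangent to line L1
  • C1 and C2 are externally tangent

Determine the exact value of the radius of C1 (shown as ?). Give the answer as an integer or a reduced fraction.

1. [C1‖L1]  r_C1² − 400 = 0  ⇒  r_C1 = 20 (r>0 drops 1)
2. [ext C1·C2]  r_C1² + (22/3)r_C1 − 1640/3 = 0  ⇒  r_C1 = 20 (r>0 drops 1)

20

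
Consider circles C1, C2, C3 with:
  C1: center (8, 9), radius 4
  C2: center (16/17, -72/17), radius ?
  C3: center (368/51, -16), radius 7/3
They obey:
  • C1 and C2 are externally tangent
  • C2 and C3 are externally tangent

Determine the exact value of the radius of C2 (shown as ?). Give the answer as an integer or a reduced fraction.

11

1. [ext C1·C2]  r_C2² + 8r_C2 − 209 = 0  ⇒  r_C2 = 11 (r>0 drops 1)
2. [ext C2·C3]  r_C2² + (14/3)r_C2 − 517/3 = 0  ⇒  r_C2 = 11 (r>0 drops 1)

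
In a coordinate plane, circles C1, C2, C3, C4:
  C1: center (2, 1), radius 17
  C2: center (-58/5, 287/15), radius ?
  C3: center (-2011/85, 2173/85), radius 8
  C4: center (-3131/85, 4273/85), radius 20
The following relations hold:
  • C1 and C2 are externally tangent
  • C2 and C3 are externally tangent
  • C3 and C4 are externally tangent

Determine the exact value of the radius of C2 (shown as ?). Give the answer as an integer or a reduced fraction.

1. [ext C1·C2]  r_C2² + 34r_C2 − 2023/9 = 0  ⇒  r_C2 = 17/3 (r>0 drops 1)
2. [ext C2·C3]  r_C2² + 16r_C2 − 1105/9 = 0  ⇒  r_C2 = 17/3 (r>0 drops 1)

17/3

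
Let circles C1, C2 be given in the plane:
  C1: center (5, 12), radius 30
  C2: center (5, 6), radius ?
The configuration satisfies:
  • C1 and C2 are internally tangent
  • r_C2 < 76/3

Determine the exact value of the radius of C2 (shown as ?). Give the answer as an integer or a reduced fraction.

1. [int C1,C2]  r_C2² − 60r_C2 + 864 = 0  ⇒  r_C2 = 24 or 36
2. given r_C2 < 76/3: keep 24

24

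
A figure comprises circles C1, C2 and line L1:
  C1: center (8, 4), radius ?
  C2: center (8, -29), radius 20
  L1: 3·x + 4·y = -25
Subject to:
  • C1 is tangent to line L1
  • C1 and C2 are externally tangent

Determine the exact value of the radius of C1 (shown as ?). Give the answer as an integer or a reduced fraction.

13

1. [C1‖L1]  r_C1² − 169 = 0  ⇒  r_C1 = 13 (r>0 drops 1)
2. [ext C1·C2]  r_C1² + 40r_C1 − 689 = 0  ⇒  r_C1 = 13 (r>0 drops 1)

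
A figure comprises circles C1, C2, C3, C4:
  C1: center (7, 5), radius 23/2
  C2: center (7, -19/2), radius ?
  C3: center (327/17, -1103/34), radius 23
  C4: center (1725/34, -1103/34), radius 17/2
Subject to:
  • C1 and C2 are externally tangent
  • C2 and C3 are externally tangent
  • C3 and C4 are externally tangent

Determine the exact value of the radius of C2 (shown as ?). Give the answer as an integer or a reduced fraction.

1. [ext C1·C2]  r_C2² + 23r_C2 − 78 = 0  ⇒  r_C2 = 3 (r>0 drops 1)
2. [ext C2·C3]  r_C2² + 46r_C2 − 147 = 0  ⇒  r_C2 = 3 (r>0 drops 1)

3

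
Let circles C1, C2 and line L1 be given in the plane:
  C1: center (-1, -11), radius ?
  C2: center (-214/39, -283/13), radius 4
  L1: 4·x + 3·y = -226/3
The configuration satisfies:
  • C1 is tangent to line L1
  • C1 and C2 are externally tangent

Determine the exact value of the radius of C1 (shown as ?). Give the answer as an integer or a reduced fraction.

1. [C1‖L1]  r_C1² − 529/9 = 0  ⇒  r_C1 = 23/3 (r>0 drops 1)
2. [ext C1·C2]  r_C1² + 8r_C1 − 1081/9 = 0  ⇒  r_C1 = 23/3 (r>0 drops 1)

23/3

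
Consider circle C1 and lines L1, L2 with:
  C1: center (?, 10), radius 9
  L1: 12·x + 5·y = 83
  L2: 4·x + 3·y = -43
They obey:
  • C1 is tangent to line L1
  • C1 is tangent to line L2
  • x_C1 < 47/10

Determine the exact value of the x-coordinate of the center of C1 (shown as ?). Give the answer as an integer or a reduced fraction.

-7

1. [C1‖L1]  x_C1² − (11/2)x_C1 − 175/2 = 0  ⇒  x_C1 = -7 or 25/2
2. [C1‖L2]  x_C1² + (73/2)x_C1 + 413/2 = 0  ⇒  x_C1 = -59/2 or -7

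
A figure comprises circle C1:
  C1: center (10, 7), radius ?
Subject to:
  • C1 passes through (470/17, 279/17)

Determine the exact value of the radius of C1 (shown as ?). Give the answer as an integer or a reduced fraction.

20

1. [C1∋P]  r_C1² − 400 = 0  ⇒  r_C1 = 20 (r>0 drops 1)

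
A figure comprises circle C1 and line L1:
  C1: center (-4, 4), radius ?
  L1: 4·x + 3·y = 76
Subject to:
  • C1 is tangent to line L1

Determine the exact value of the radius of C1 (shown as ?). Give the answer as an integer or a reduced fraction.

1. [C1‖L1]  r_C1² − 256 = 0  ⇒  r_C1 = 16 (r>0 drops 1)

16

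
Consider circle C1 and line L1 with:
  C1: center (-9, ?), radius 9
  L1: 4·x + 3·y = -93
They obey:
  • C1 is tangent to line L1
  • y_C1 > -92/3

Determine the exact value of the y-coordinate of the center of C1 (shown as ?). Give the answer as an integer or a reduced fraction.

-4

1. [C1‖L1]  y_C1² + 38y_C1 + 136 = 0  ⇒  y_C1 = -34 or -4
2. given y_C1 > -92/3: keep -4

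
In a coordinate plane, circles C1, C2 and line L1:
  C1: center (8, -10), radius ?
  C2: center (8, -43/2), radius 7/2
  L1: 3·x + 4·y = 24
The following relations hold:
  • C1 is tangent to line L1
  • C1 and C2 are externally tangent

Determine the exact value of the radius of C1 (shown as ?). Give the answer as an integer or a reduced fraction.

1. [C1‖L1]  r_C1² − 64 = 0  ⇒  r_C1 = 8 (r>0 drops 1)
2. [ext C1·C2]  r_C1² + 7r_C1 − 120 = 0  ⇒  r_C1 = 8 (r>0 drops 1)

8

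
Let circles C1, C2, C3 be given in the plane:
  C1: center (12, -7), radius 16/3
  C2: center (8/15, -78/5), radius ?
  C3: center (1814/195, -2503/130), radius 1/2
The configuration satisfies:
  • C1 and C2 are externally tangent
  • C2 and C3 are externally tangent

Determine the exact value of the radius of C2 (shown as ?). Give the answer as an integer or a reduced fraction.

1. [ext C1·C2]  r_C2² + (32/3)r_C2 − 177 = 0  ⇒  r_C2 = 9 (r>0 drops 1)
2. [ext C2·C3]  r_C2² + 1r_C2 − 90 = 0  ⇒  r_C2 = 9 (r>0 drops 1)

9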